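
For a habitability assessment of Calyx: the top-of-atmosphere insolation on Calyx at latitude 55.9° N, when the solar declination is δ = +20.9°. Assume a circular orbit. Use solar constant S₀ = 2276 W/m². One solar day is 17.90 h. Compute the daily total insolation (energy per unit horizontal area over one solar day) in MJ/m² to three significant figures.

50.1 MJ/m²

cos H₀ = −tan(+55.9°) tan(+20.900°) = -0.5640, H₀ = 2.1700 rad.
Bracket: H₀ sin φ sin δ + cos φ cos δ sin H₀ = 2.1700×0.82806×0.35674 + 0.56064×0.93420×0.82577 = 0.641023 + 0.432497 = 1.073520.
Q̄ = (S₀/π) × [bracket] = (2276/π) × 1.073520 = 777.74 W/m².
Daily total = Q̄ × 17.90 h × 3600 s/h = 777.74 × 17.90 × 3600 / 10⁶ = 50.12 MJ/m².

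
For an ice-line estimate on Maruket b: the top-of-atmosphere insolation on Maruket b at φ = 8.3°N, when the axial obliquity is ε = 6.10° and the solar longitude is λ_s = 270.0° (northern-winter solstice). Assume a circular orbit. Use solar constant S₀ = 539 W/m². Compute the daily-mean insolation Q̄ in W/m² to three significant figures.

Q̄ ≈ 165 W/m²

Solar declination: sin δ = sin ε · sin λ_s = sin 6.10° × sin 270.0° = -0.10626, so δ = -6.100°.
cos H₀ = −tan(+8.3°) tan(-6.100°) = 0.0156, H₀ = 1.5552 rad.
Bracket: H₀ sin φ sin δ + cos φ cos δ sin H₀ = 1.5552×0.14436×-0.10626 + 0.98953×0.99434×0.99988 = -0.023856 + 0.983811 = 0.959955.
Q̄ = (S₀/π) × [bracket] = (539/π) × 0.959955 = 164.7 W/m².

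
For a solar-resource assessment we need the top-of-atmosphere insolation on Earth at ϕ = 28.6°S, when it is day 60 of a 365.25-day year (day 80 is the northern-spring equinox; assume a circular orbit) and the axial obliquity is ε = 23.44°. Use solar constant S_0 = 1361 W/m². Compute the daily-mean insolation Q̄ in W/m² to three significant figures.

Q̄ ≈ 422 W/m²

Solar longitude: L_s = 360° × (60 − 80)/365.25 = -19.713°, i.e. -19.713° + 360° = 340.287°.
sin δ = sin 23.44° × sin 340.287° = -0.13417, so δ = -7.711°.
cos h₀ = −tan(-28.6°) tan(-7.711°) = -0.0738, h₀ = 1.6447 rad.
Bracket: h₀ sin ϕ sin δ + cos ϕ cos δ sin h₀ = 1.6447×-0.47869×-0.13417 + 0.87798×0.99096×0.99727 = 0.105632 + 0.867668 = 0.973300.
Q̄ = (S_0/π) × [bracket] = (1361/π) × 0.973300 = 421.7 W/m².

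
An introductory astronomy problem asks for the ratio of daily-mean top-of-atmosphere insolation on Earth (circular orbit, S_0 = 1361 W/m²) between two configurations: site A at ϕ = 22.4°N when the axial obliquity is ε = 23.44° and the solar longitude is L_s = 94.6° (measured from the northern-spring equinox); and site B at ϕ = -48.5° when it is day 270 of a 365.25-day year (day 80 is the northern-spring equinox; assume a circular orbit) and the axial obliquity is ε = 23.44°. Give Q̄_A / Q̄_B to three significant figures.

Q̄_A / Q̄_B ≈ 1.52

— Configuration A (ϕ=+22.4°):
Solar declination: sin δ = sin ε · sin L_s = sin 23.44° × sin 94.6° = 0.39651, so δ = +23.360°.
cos h₀ = −tan(+22.4°) tan(+23.360°) = -0.1780, h₀ = 1.7498 rad.
Bracket: h₀ sin ϕ sin δ + cos ϕ cos δ sin h₀ = 1.7498×0.38107×0.39651 + 0.92455×0.91803×0.98403 = 0.264391 + 0.835210 = 1.099601.
Q̄ = (S_0/π) × [bracket] = (1361/π) × 1.099601 = 476.37 W/m².
— Configuration B (ϕ=-48.5°):
Solar longitude: L_s = 360° × (270 − 80)/365.25 = 187.269°.
sin δ = sin 23.44° × sin 187.269° = -0.05033, so δ = -2.885°.
cos h₀ = −tan(-48.5°) tan(-2.885°) = -0.0570, h₀ = 1.6278 rad.
Bracket: h₀ sin ϕ sin δ + cos ϕ cos δ sin h₀ = 1.6278×-0.74896×-0.05033 + 0.66262×0.99873×0.99838 = 0.061360 + 0.660706 = 0.722066.
Q̄ = (S_0/π) × [bracket] = (1361/π) × 0.722066 = 312.81 W/m².
Ratio Q̄_A / Q̄_B = 476.37 / 312.81 = 1.523.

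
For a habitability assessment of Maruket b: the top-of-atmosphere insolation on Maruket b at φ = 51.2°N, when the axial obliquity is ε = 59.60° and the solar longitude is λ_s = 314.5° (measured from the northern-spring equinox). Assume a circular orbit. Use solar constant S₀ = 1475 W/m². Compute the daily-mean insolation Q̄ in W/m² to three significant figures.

Q̄ ≈ 1.11 W/m²

Solar declination: sin δ = sin ε · sin λ_s = sin 59.60° × sin 314.5° = -0.61519, so δ = -37.966°.
cos H₀ = −tan(+51.2°) tan(-37.966°) = 0.9705, H₀ = 0.2434 rad.
Bracket: H₀ sin φ sin δ + cos φ cos δ sin H₀ = 0.2434×0.77934×-0.61519 + 0.62660×0.78838×0.24102 = -0.116696 + 0.119064 = 0.002368.
Q̄ = (S₀/π) × [bracket] = (1475/π) × 0.002368 = 1.112 W/m².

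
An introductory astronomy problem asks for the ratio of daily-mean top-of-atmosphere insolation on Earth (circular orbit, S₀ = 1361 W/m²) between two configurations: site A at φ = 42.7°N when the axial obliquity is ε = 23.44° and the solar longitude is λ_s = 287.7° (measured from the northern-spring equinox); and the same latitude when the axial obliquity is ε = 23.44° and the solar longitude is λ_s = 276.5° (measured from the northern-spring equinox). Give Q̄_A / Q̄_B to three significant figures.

— Configuration A (φ=+42.7°):
Solar declination: sin δ = sin ε · sin λ_s = sin 23.44° × sin 287.7° = -0.37896, so δ = -22.269°.
cos H₀ = −tan(+42.7°) tan(-22.269°) = 0.3779, H₀ = 1.1833 rad.
Bracket: H₀ sin φ sin δ + cos φ cos δ sin H₀ = 1.1833×0.67816×-0.37896 + 0.73491×0.92541×0.92586 = -0.304103 + 0.629671 = 0.325568.
Q̄ = (S₀/π) × [bracket] = (1361/π) × 0.325568 = 141.04 W/m².
— Configuration B (φ=+42.7°):
Solar declination: sin δ = sin ε · sin λ_s = sin 23.44° × sin 276.5° = -0.39523, so δ = -23.280°.
cos H₀ = −tan(+42.7°) tan(-23.280°) = 0.3970, H₀ = 1.1625 rad.
Bracket: H₀ sin φ sin δ + cos φ cos δ sin H₀ = 1.1625×0.67816×-0.39523 + 0.73491×0.91858×0.91780 = -0.311584 + 0.619583 = 0.307999.
Q̄ = (S₀/π) × [bracket] = (1361/π) × 0.307999 = 133.43 W/m².
Ratio Q̄_A / Q̄_B = 141.04 / 133.43 = 1.057.

Q̄_A / Q̄_B ≈ 1.06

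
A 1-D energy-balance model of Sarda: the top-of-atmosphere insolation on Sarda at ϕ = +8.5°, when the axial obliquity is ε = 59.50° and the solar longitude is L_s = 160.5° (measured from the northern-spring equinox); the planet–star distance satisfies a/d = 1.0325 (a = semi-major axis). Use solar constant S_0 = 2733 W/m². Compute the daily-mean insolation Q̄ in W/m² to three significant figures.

Q̄ ≈ 941 W/m²

Solar declination: sin δ = sin ε · sin L_s = sin 59.50° × sin 160.5° = 0.28762, so δ = +16.715°.
cos h₀ = −tan(+8.5°) tan(+16.715°) = -0.0449, h₀ = 1.6157 rad.
Bracket: h₀ sin ϕ sin δ + cos ϕ cos δ sin h₀ = 1.6157×0.14781×0.28762 + 0.98902×0.95775×0.99899 = 0.068688 + 0.946277 = 1.014965.
Inverse-square distance factor (a/d)² = 1.0325² = 1.066056.
Q̄ = (S_0/π) × 1.066056 × [bracket] = (2733/π) × 1.066056 × 1.014965 = 941.3 W/m².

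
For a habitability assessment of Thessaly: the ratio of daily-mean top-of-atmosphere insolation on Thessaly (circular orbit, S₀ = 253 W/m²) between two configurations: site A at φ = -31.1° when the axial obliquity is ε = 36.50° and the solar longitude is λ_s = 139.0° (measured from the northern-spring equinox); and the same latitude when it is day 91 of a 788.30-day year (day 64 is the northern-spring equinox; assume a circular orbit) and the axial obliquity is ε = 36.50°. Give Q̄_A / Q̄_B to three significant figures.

— Configuration A (φ=-31.1°):
Solar declination: sin δ = sin ε · sin λ_s = sin 36.50° × sin 139.0° = 0.39024, so δ = +22.969°.
cos H₀ = −tan(-31.1°) tan(+22.969°) = 0.2557, H₀ = 1.3122 rad.
Bracket: H₀ sin φ sin δ + cos φ cos δ sin H₀ = 1.3122×-0.51653×0.39024 + 0.85627×0.92071×0.96676 = -0.264501 + 0.762171 = 0.497670.
Q̄ = (S₀/π) × [bracket] = (253/π) × 0.497670 = 40.079 W/m².
— Configuration B (φ=-31.1°):
Solar longitude: λ_s = 360° × (91 − 64)/788.30 = 12.330°.
sin δ = sin 36.50° × sin 12.330° = 0.12702, so δ = +7.298°.
cos H₀ = −tan(-31.1°) tan(+7.298°) = 0.0773, H₀ = 1.4935 rad.
Bracket: H₀ sin φ sin δ + cos φ cos δ sin H₀ = 1.4935×-0.51653×0.12702 + 0.85627×0.99190×0.99701 = -0.097988 + 0.846795 = 0.748807.
Q̄ = (S₀/π) × [bracket] = (253/π) × 0.748807 = 60.303 W/m².
Ratio Q̄_A / Q̄_B = 40.079 / 60.303 = 0.6646.

Q̄_A / Q̄_B ≈ 0.665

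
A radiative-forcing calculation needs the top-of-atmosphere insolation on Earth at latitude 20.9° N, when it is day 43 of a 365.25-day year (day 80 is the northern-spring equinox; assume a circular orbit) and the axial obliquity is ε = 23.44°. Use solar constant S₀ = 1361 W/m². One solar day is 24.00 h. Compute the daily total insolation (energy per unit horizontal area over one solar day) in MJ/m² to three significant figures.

29.2 MJ/m²

Solar longitude: λ_s = 360° × (43 − 80)/365.25 = -36.468°, i.e. -36.468° + 360° = 323.532°.
sin δ = sin 23.44° × sin 323.532° = -0.23644, so δ = -13.676°.
cos H₀ = −tan(+20.9°) tan(-13.676°) = 0.0929, H₀ = 1.4777 rad.
Bracket: H₀ sin φ sin δ + cos φ cos δ sin H₀ = 1.4777×0.35674×-0.23644 + 0.93420×0.97165×0.99567 = -0.124640 + 0.903785 = 0.779145.
Q̄ = (S₀/π) × [bracket] = (1361/π) × 0.779145 = 337.54 W/m².
Daily total = Q̄ × 24.00 h × 3600 s/h = 337.54 × 24.00 × 3600 / 10⁶ = 29.16 MJ/m².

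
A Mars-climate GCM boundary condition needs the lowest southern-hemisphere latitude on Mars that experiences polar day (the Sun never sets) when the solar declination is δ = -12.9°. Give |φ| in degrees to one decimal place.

|φ| = 77.1°

Polar day requires cos H₀ = −tan φ tan δ ≤ −1, i.e. tan φ tan δ ≥ 1.
The boundary is |tan φ| · |tan δ| = 1, so |φ| = 90° − |δ| = 90° − 12.9° = 77.1° in the southern hemisphere.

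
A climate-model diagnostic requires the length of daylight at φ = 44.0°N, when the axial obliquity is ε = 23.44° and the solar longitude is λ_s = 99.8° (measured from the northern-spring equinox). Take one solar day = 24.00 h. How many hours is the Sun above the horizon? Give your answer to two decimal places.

15.24 h

Solar declination: sin δ = sin ε · sin λ_s = sin 23.44° × sin 99.8° = 0.39198, so δ = +23.078°.
cos H₀ = −tan φ · tan δ = −tan(+44.0°) × tan(+23.078°) = -0.4115, so H₀ = 1.9949 rad = 114.30°.
Daylight = 2H₀/(2π) × 24.00 h = (1.9949/π) × 24.00 = 15.24 h.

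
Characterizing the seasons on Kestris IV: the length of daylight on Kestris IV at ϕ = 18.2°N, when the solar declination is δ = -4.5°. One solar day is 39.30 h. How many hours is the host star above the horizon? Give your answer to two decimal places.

cos h₀ = −tan ϕ · tan δ = −tan(+18.2°) × tan(-4.500°) = 0.0259, so h₀ = 1.5449 rad = 88.52°.
Daylight = 2h₀/(2π) × 39.30 h = (1.5449/π) × 39.30 = 19.33 h.

19.33 h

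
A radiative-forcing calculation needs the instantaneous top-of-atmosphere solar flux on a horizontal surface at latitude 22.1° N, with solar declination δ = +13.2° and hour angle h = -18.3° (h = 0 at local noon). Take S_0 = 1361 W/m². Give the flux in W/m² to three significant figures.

1.28e+03 W/m²

cos θ_z = sin ϕ sin δ + cos ϕ cos δ cos h = 0.085911 + 0.856428 = 0.942339.
Flux = S_0 · cos θ_z = 1361 × 0.942339 = 1283 W/m².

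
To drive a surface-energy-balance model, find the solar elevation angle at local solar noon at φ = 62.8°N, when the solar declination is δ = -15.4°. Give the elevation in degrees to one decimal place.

11.8°

At local noon the hour angle is zero, so the zenith angle equals |φ − δ| = |+62.8° − (-15.400°)| = 78.200°.
Elevation = 90° − 78.200° = 11.8°.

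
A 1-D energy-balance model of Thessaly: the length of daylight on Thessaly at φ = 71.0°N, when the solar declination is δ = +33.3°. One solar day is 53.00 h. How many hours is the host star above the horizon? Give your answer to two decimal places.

53.00 h

Sunrise equation: cos H₀ = −tan φ · tan δ = -1.9077 ≤ −1, so the host star never sets (polar day) and H₀ = π.
Daylight = 2H₀/(2π) × 53.00 h = (3.1416/π) × 53.00 = 53.00 h.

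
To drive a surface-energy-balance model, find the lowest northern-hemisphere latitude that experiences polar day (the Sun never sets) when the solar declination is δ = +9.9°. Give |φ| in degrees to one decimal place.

Polar day requires cos H₀ = −tan φ tan δ ≤ −1, i.e. tan φ tan δ ≥ 1.
The boundary is |tan φ| · |tan δ| = 1, so |φ| = 90° − |δ| = 90° − 9.9° = 80.1° in the northern hemisphere.

|φ| = 80.1°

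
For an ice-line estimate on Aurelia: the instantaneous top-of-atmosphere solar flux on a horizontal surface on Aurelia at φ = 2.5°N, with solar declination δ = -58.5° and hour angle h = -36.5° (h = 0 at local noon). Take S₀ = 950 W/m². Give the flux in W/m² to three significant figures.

363 W/m²

cos θ_z = sin φ sin δ + cos φ cos δ cos h = -0.037192 + 0.419614 = 0.382422.
Flux = S₀ · cos θ_z = 950 × 0.382422 = 363.3 W/m².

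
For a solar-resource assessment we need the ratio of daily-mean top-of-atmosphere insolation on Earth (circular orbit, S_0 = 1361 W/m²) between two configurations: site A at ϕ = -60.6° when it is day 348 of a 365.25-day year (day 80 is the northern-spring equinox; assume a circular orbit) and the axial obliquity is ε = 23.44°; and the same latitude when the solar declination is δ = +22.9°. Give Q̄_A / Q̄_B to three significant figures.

— Configuration A (ϕ=-60.6°):
Solar longitude: L_s = 360° × (348 − 80)/365.25 = 264.148°.
sin δ = sin 23.44° × sin 264.148° = -0.39572, so δ = -23.311°.
cos h₀ = −tan(-60.6°) tan(-23.311°) = -0.7647, h₀ = 2.4414 rad.
Bracket: h₀ sin ϕ sin δ + cos ϕ cos δ sin h₀ = 2.4414×-0.87121×-0.39572 + 0.49090×0.91837×0.64438 = 0.841685 + 0.290504 = 1.132189.
Q̄ = (S_0/π) × [bracket] = (1361/π) × 1.132189 = 490.49 W/m².
— Configuration B (ϕ=-60.6°):
cos h₀ = −tan(-60.6°) tan(+22.900°) = 0.7497, h₀ = 0.7232 rad.
Bracket: h₀ sin ϕ sin δ + cos ϕ cos δ sin h₀ = 0.7232×-0.87121×0.38912 + 0.49090×0.92119×0.66181 = -0.245169 + 0.299279 = 0.054110.
Q̄ = (S_0/π) × [bracket] = (1361/π) × 0.054110 = 23.442 W/m².
Ratio Q̄_A / Q̄_B = 490.49 / 23.442 = 20.92.

Q̄_A / Q̄_B ≈ 20.9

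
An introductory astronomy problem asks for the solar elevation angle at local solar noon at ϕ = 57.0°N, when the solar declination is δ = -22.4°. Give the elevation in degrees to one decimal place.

At local noon the hour angle is zero, so the zenith angle equals |ϕ − δ| = |+57.0° − (-22.400°)| = 79.400°.
Elevation = 90° − 79.400° = 10.6°.

10.6°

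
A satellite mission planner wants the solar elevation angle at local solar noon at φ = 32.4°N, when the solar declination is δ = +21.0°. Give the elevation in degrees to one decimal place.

At local noon the hour angle is zero, so the zenith angle equals |φ − δ| = |+32.4° − (+21.000°)| = 11.400°.
Elevation = 90° − 11.400° = 78.6°.

78.6°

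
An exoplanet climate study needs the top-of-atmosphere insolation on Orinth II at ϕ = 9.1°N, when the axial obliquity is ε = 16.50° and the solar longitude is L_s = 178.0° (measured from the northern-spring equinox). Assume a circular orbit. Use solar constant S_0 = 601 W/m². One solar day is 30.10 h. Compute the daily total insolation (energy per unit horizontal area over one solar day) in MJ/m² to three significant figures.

Solar declination: sin δ = sin ε · sin L_s = sin 16.50° × sin 178.0° = 0.00991, so δ = +0.568°.
cos h₀ = −tan(+9.1°) tan(+0.568°) = -0.0016, h₀ = 1.5724 rad.
Bracket: h₀ sin ϕ sin δ + cos ϕ cos δ sin h₀ = 1.5724×0.15816×0.00991 + 0.98741×0.99995×1.00000 = 0.002465 + 0.987361 = 0.989826.
Q̄ = (S_0/π) × [bracket] = (601/π) × 0.989826 = 189.36 W/m².
Daily total = Q̄ × 30.10 h × 3600 s/h = 189.36 × 30.10 × 3600 / 10⁶ = 20.52 MJ/m².

20.5 MJ/m²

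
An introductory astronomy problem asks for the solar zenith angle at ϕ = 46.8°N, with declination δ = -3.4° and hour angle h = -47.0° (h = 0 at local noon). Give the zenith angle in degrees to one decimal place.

cos θ_z = sin ϕ sin δ + cos ϕ cos δ cos h = -0.043232 + 0.466038 = 0.422806.
θ_z = arccos(0.422806) = 65.0°.

θ_z = 65.0°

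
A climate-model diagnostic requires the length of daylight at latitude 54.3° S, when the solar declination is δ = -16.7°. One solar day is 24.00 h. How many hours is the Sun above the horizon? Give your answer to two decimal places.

15.29 h

cos H₀ = −tan φ · tan δ = −tan(-54.3°) × tan(-16.700°) = -0.4175, so H₀ = 2.0015 rad = 114.68°.
Daylight = 2H₀/(2π) × 24.00 h = (2.0015/π) × 24.00 = 15.29 h.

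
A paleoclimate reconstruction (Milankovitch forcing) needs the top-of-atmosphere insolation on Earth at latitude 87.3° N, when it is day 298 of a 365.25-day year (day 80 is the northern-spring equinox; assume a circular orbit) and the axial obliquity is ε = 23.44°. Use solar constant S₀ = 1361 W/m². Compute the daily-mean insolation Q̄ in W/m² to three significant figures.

Solar longitude: λ_s = 360° × (298 − 80)/365.25 = 214.867°.
sin δ = sin 23.44° × sin 214.867° = -0.22740, so δ = -13.144°.
cos H₀ = −tan(+87.3°) tan(-13.144°) = 4.9518 ≥ 1 ⇒ polar night, H₀ = 0 and Q̄ = 0.

Q̄ ≈ 0.00 W/m²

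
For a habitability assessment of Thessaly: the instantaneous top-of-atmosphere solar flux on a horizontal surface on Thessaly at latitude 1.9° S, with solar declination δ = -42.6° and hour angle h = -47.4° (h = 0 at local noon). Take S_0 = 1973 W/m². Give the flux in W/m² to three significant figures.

cos θ_z = sin ϕ sin δ + cos ϕ cos δ cos h = 0.022442 + 0.497973 = 0.520415.
Flux = S_0 · cos θ_z = 1973 × 0.520415 = 1027 W/m².

1.03e+03 W/m²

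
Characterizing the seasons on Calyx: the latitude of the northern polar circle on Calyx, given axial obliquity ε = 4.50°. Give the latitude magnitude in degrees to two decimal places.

The polar circle is the lowest latitude that experiences at least one full rotation of continuous daylight at the northern-summer solstice; it lies at |φ| = 90° − ε = 90° − 4.50° = 85.50°.

85.50°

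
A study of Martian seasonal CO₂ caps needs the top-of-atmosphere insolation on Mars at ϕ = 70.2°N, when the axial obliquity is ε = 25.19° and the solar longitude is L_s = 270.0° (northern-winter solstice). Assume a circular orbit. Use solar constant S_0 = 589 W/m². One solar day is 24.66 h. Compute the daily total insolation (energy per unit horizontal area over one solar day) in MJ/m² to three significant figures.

0.00 MJ/m²

Solar declination: sin δ = sin ε · sin L_s = sin 25.19° × sin 270.0° = -0.42562, so δ = -25.190°.
cos h₀ = −tan(+70.2°) tan(-25.190°) = 1.3065 ≥ 1 ⇒ polar night, h₀ = 0 and Q̄ = 0.
Daily total = Q̄ × 24.66 h × 3600 s/h = 0.00 MJ/m².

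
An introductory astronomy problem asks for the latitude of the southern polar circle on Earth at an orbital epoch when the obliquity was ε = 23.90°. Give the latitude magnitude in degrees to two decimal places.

The polar circle is the lowest latitude that experiences at least one full rotation of continuous darkness at the northern-summer solstice; it lies at |φ| = 90° − ε = 90° − 23.90° = 66.10°.

66.10°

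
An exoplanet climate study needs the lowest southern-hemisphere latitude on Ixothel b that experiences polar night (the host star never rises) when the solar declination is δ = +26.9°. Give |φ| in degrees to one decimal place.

Polar night requires cos H₀ = −tan φ tan δ ≥ 1, i.e. tan φ tan δ ≤ −1.
The boundary is |tan φ| · |tan δ| = 1, so |φ| = 90° − |δ| = 90° − 26.9° = 63.1° in the southern hemisphere.

|φ| = 63.1°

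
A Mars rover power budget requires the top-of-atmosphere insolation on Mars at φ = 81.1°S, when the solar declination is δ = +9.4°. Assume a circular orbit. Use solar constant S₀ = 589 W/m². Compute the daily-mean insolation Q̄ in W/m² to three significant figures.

Q̄ ≈ 0.00 W/m²

cos H₀ = −tan(-81.1°) tan(+9.400°) = 1.0572 ≥ 1 ⇒ polar night, H₀ = 0 and Q̄ = 0.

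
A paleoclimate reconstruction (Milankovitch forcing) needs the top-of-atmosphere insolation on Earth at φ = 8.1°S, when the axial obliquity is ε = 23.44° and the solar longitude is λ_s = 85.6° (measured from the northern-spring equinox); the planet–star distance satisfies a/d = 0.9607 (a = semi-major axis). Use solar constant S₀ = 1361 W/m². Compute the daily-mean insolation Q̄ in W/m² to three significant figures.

Q̄ ≈ 329 W/m²

Solar declination: sin δ = sin ε · sin λ_s = sin 23.44° × sin 85.6° = 0.39662, so δ = +23.367°.
cos H₀ = −tan(-8.1°) tan(+23.367°) = 0.0615, H₀ = 1.5093 rad.
Bracket: H₀ sin φ sin δ + cos φ cos δ sin H₀ = 1.5093×-0.14090×0.39662 + 0.99002×0.91798×0.99811 = -0.084345 + 0.907101 = 0.822756.
Inverse-square distance factor (a/d)² = 0.9607² = 0.922944.
Q̄ = (S₀/π) × 0.922944 × [bracket] = (1361/π) × 0.922944 × 0.822756 = 329.0 W/m².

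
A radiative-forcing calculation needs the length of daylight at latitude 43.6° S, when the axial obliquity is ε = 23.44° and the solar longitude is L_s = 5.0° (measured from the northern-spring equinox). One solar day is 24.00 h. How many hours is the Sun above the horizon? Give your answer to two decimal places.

11.75 h

Solar declination: sin δ = sin ε · sin L_s = sin 23.44° × sin 5.0° = 0.03467, so δ = +1.987°.
cos h₀ = −tan ϕ · tan δ = −tan(-43.6°) × tan(+1.987°) = 0.0330, so h₀ = 1.5378 rad = 88.11°.
Daylight = 2h₀/(2π) × 24.00 h = (1.5378/π) × 24.00 = 11.75 h.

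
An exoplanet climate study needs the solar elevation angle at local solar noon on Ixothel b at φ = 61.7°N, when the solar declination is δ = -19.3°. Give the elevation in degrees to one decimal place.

9.0°

At local noon the hour angle is zero, so the zenith angle equals |φ − δ| = |+61.7° − (-19.300°)| = 81.000°.
Elevation = 90° − 81.000° = 9.0°.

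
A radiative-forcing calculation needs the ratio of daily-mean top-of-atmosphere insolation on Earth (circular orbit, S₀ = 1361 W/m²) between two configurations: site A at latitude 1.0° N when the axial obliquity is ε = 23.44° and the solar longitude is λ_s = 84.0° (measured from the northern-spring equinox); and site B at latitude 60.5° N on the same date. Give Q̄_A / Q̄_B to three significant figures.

Q̄_A / Q̄_B ≈ 0.821

— Configuration A (φ=+1.0°):
Solar declination: sin δ = sin ε · sin λ_s = sin 23.44° × sin 84.0° = 0.39561, so δ = +23.304°.
cos H₀ = −tan(+1.0°) tan(+23.304°) = -0.0075, H₀ = 1.5783 rad.
Bracket: H₀ sin φ sin δ + cos φ cos δ sin H₀ = 1.5783×0.01745×0.39561 + 0.99985×0.91842×0.99997 = 0.010896 + 0.918255 = 0.929151.
Q̄ = (S₀/π) × [bracket] = (1361/π) × 0.929151 = 402.53 W/m².
— Configuration B (φ=+60.5°):
cos H₀ = −tan(+60.5°) tan(+23.304°) = -0.7613, H₀ = 2.4362 rad.
Bracket: H₀ sin φ sin δ + cos φ cos δ sin H₀ = 2.4362×0.87036×0.39561 + 0.49242×0.91842×0.64834 = 0.838840 + 0.293211 = 1.132051.
Q̄ = (S₀/π) × [bracket] = (1361/π) × 1.132051 = 490.43 W/m².
Ratio Q̄_A / Q̄_B = 402.53 / 490.43 = 0.8208.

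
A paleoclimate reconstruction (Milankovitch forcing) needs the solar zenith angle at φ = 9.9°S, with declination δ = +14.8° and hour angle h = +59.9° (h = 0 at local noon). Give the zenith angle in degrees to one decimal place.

cos θ_z = sin φ sin δ + cos φ cos δ cos h = -0.043919 + 0.477652 = 0.433733.
θ_z = arccos(0.433733) = 64.3°.

θ_z = 64.3°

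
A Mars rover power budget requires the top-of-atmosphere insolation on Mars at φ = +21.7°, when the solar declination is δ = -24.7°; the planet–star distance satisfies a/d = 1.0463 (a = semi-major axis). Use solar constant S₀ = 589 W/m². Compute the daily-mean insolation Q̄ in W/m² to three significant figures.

Q̄ ≈ 126 W/m²

cos H₀ = −tan(+21.7°) tan(-24.700°) = 0.1830, H₀ = 1.3867 rad.
Bracket: H₀ sin φ sin δ + cos φ cos δ sin H₀ = 1.3867×0.36975×-0.41787 + 0.92913×0.90851×0.98311 = -0.214255 + 0.829867 = 0.615612.
Inverse-square distance factor (a/d)² = 1.0463² = 1.094744.
Q̄ = (S₀/π) × 1.094744 × [bracket] = (589/π) × 1.094744 × 0.615612 = 126.4 W/m².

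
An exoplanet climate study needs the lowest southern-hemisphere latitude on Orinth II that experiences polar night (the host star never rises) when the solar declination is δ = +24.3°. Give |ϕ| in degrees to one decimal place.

Polar night requires cos h₀ = −tan ϕ tan δ ≥ 1, i.e. tan ϕ tan δ ≤ −1.
The boundary is |tan ϕ| · |tan δ| = 1, so |ϕ| = 90° − |δ| = 90° − 24.3° = 65.7° in the southern hemisphere.

|ϕ| = 65.7°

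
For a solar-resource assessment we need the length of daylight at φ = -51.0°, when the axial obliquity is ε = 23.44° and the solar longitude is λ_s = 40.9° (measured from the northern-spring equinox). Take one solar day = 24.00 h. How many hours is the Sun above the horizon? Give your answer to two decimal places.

Solar declination: sin δ = sin ε · sin λ_s = sin 23.44° × sin 40.9° = 0.26045, so δ = +15.097°.
cos H₀ = −tan φ · tan δ = −tan(-51.0°) × tan(+15.097°) = 0.3331, so H₀ = 1.2312 rad = 70.54°.
Daylight = 2H₀/(2π) × 24.00 h = (1.2312/π) × 24.00 = 9.41 h.

9.41 h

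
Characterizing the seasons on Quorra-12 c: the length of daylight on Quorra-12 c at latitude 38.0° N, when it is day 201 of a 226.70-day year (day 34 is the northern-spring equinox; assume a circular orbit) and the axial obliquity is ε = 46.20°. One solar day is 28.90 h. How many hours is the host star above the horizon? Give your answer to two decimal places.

5.78 h

Solar longitude: L_s = 360° × (201 − 34)/226.70 = 265.196°.
sin δ = sin 46.20° × sin 265.196° = -0.71923, so δ = -45.991°.
cos h₀ = −tan ϕ · tan δ = −tan(+38.0°) × tan(-45.991°) = 0.8088, so h₀ = 0.6287 rad = 36.02°.
Daylight = 2h₀/(2π) × 28.90 h = (0.6287/π) × 28.90 = 5.78 h.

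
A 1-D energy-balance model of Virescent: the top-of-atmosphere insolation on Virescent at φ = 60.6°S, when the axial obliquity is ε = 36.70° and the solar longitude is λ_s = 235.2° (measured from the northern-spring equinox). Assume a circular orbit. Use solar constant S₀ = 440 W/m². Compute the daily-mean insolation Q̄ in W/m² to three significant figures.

Solar declination: sin δ = sin ε · sin λ_s = sin 36.70° × sin 235.2° = -0.49074, so δ = -29.389°.
cos H₀ = −tan(-60.6°) tan(-29.389°) = -0.9996, H₀ = 3.1119 rad.
Bracket: H₀ sin φ sin δ + cos φ cos δ sin H₀ = 3.1119×-0.87121×-0.49074 + 0.49090×0.87131×0.02969 = 1.330454 + 0.012699 = 1.343153.
Q̄ = (S₀/π) × [bracket] = (440/π) × 1.343153 = 188.1 W/m².

Q̄ ≈ 188 W/m²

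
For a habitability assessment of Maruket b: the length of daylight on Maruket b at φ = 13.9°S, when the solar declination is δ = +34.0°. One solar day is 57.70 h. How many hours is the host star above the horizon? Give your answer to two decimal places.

cos H₀ = −tan φ · tan δ = −tan(-13.9°) × tan(+34.000°) = 0.1669, so H₀ = 1.4031 rad = 80.39°.
Daylight = 2H₀/(2π) × 57.70 h = (1.4031/π) × 57.70 = 25.77 h.

25.77 h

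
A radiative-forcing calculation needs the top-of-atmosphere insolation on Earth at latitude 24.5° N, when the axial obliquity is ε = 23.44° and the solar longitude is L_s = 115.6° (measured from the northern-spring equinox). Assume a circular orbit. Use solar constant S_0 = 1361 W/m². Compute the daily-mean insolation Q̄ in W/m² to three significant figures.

Q̄ ≈ 475 W/m²

Solar declination: sin δ = sin ε · sin L_s = sin 23.44° × sin 115.6° = 0.35874, so δ = +21.023°.
cos h₀ = −tan(+24.5°) tan(+21.023°) = -0.1751, h₀ = 1.7468 rad.
Bracket: h₀ sin ϕ sin δ + cos ϕ cos δ sin h₀ = 1.7468×0.41469×0.35874 + 0.90996×0.93344×0.98454 = 0.259864 + 0.836261 = 1.096125.
Q̄ = (S_0/π) × [bracket] = (1361/π) × 1.096125 = 474.9 W/m².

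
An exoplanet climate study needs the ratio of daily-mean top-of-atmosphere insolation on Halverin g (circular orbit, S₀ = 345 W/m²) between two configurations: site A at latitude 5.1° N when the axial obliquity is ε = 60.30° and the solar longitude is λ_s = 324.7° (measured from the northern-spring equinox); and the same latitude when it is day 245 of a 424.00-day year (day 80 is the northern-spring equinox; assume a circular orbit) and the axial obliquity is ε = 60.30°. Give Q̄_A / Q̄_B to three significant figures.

Q̄_A / Q̄_B ≈ 0.874

— Configuration A (φ=+5.1°):
Solar declination: sin δ = sin ε · sin λ_s = sin 60.30° × sin 324.7° = -0.50195, so δ = -30.129°.
cos H₀ = −tan(+5.1°) tan(-30.129°) = 0.0518, H₀ = 1.5190 rad.
Bracket: H₀ sin φ sin δ + cos φ cos δ sin H₀ = 1.5190×0.08889×-0.50195 + 0.99604×0.86490×0.99866 = -0.067775 + 0.860321 = 0.792546.
Q̄ = (S₀/π) × [bracket] = (345/π) × 0.792546 = 87.035 W/m².
— Configuration B (φ=+5.1°):
Solar longitude: λ_s = 360° × (245 − 80)/424.00 = 140.094°.
sin δ = sin 60.30° × sin 140.094° = 0.55725, so δ = +33.866°.
cos H₀ = −tan(+5.1°) tan(+33.866°) = -0.0599, H₀ = 1.6307 rad.
Bracket: H₀ sin φ sin δ + cos φ cos δ sin H₀ = 1.6307×0.08889×0.55725 + 0.99604×0.83035×0.99820 = 0.080775 + 0.825573 = 0.906348.
Q̄ = (S₀/π) × [bracket] = (345/π) × 0.906348 = 99.532 W/m².
Ratio Q̄_A / Q̄_B = 87.035 / 99.532 = 0.8744.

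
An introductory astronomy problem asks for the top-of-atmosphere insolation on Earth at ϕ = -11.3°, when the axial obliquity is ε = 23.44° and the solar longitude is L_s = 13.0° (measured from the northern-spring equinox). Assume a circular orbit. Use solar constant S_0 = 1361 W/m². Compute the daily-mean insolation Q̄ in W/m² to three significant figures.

Solar declination: sin δ = sin ε · sin L_s = sin 23.44° × sin 13.0° = 0.08948, so δ = +5.134°.
cos h₀ = −tan(-11.3°) tan(+5.134°) = 0.0180, h₀ = 1.5528 rad.
Bracket: h₀ sin ϕ sin δ + cos ϕ cos δ sin h₀ = 1.5528×-0.19595×0.08948 + 0.98061×0.99599×0.99984 = -0.027226 + 0.976521 = 0.949295.
Q̄ = (S_0/π) × [bracket] = (1361/π) × 0.949295 = 411.3 W/m².

Q̄ ≈ 411 W/m²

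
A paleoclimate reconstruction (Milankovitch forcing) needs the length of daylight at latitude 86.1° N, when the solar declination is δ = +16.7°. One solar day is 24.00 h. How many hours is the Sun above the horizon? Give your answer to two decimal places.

Sunrise equation: cos h₀ = −tan ϕ · tan δ = -4.4008 ≤ −1, so the Sun never sets (polar day) and h₀ = π.
Daylight = 2h₀/(2π) × 24.00 h = (3.1416/π) × 24.00 = 24.00 h.

24.00 h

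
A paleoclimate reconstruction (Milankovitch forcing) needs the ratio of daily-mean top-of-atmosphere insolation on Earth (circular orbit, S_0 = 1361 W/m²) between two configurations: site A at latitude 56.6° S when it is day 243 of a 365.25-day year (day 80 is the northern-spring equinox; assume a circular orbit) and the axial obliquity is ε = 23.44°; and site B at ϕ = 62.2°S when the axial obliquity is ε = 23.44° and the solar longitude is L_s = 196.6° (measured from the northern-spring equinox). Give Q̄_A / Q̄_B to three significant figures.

Q̄_A / Q̄_B ≈ 0.607

— Configuration A (ϕ=-56.6°):
Solar longitude: L_s = 360° × (243 − 80)/365.25 = 160.657°.
sin δ = sin 23.44° × sin 160.657° = 0.13176, so δ = +7.571°.
cos h₀ = −tan(-56.6°) tan(+7.571°) = 0.2016, h₀ = 1.3678 rad.
Bracket: h₀ sin ϕ sin δ + cos ϕ cos δ sin h₀ = 1.3678×-0.83485×0.13176 + 0.55048×0.99128×0.97947 = -0.150458 + 0.534477 = 0.384019.
Q̄ = (S_0/π) × [bracket] = (1361/π) × 0.384019 = 166.36 W/m².
— Configuration B (ϕ=-62.2°):
Solar declination: sin δ = sin ε · sin L_s = sin 23.44° × sin 196.6° = -0.11364, so δ = -6.525°.
cos h₀ = −tan(-62.2°) tan(-6.525°) = -0.2169, h₀ = 1.7895 rad.
Bracket: h₀ sin ϕ sin δ + cos ϕ cos δ sin h₀ = 1.7895×-0.88458×-0.11364 + 0.46639×0.99352×0.97618 = 0.179887 + 0.452330 = 0.632217.
Q̄ = (S_0/π) × [bracket] = (1361/π) × 0.632217 = 273.89 W/m².
Ratio Q̄_A / Q̄_B = 166.36 / 273.89 = 0.6074.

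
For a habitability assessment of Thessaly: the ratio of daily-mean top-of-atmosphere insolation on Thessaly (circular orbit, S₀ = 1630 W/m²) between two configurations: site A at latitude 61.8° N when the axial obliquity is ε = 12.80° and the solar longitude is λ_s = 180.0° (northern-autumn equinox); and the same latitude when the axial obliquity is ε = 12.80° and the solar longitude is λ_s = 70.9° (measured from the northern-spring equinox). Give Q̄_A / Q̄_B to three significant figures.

Q̄_A / Q̄_B ≈ 0.599

— Configuration A (φ=+61.8°):
Solar declination: sin δ = sin ε · sin λ_s = sin 12.80° × sin 180.0° = 0.00000, so δ = +0.000°.
cos H₀ = −tan(+61.8°) tan(+0.000°) = -0.0000, H₀ = 1.5708 rad.
Bracket: H₀ sin φ sin δ + cos φ cos δ sin H₀ = 1.5708×0.88130×0.00000 + 0.47255×1.00000×1.00000 = 0.000000 + 0.472550 = 0.472550.
Q̄ = (S₀/π) × [bracket] = (1630/π) × 0.472550 = 245.18 W/m².
— Configuration B (φ=+61.8°):
Solar declination: sin δ = sin ε · sin λ_s = sin 12.80° × sin 70.9° = 0.20935, so δ = +12.084°.
cos H₀ = −tan(+61.8°) tan(+12.084°) = -0.3993, H₀ = 1.9815 rad.
Bracket: H₀ sin φ sin δ + cos φ cos δ sin H₀ = 1.9815×0.88130×0.20935 + 0.47255×0.97784×0.91683 = 0.365587 + 0.423647 = 0.789234.
Q̄ = (S₀/π) × [bracket] = (1630/π) × 0.789234 = 409.49 W/m².
Ratio Q̄_A / Q̄_B = 245.18 / 409.49 = 0.5987.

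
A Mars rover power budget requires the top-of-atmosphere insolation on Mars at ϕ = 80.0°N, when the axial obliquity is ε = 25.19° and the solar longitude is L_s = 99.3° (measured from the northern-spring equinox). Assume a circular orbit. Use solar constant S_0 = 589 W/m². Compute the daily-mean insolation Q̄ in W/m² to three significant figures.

Q̄ ≈ 244 W/m²

Solar declination: sin δ = sin ε · sin L_s = sin 25.19° × sin 99.3° = 0.42003, so δ = +24.836°.
cos h₀ = −tan(+80.0°) tan(+24.836°) = -2.6249 ≤ −1 ⇒ polar day, h₀ = π.
Bracket: h₀ sin ϕ sin δ + cos ϕ cos δ sin h₀ = 3.1416×0.98481×0.42003 + 0.17365×0.90751×0.00000 = 1.299522 + 0.000000 = 1.299522.
Q̄ = (S_0/π) × [bracket] = (589/π) × 1.299522 = 243.6 W/m².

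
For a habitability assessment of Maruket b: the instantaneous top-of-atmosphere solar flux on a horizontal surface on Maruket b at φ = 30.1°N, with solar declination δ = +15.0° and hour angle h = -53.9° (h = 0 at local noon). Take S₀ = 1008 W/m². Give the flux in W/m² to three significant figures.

627 W/m²

cos θ_z = sin φ sin δ + cos φ cos δ cos h = 0.129801 + 0.492375 = 0.622176.
Flux = S₀ · cos θ_z = 1008 × 0.622176 = 627.2 W/m².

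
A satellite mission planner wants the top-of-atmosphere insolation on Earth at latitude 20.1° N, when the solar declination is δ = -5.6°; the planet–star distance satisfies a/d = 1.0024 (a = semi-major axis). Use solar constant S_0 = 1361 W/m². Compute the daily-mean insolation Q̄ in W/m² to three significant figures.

Q̄ ≈ 384 W/m²

cos h₀ = −tan(+20.1°) tan(-5.600°) = 0.0359, h₀ = 1.5349 rad.
Bracket: h₀ sin ϕ sin δ + cos ϕ cos δ sin h₀ = 1.5349×0.34366×-0.09758 + 0.93909×0.99523×0.99936 = -0.051472 + 0.934012 = 0.882540.
Inverse-square distance factor (a/d)² = 1.0024² = 1.004806.
Q̄ = (S_0/π) × 1.004806 × [bracket] = (1361/π) × 1.004806 × 0.882540 = 384.2 W/m².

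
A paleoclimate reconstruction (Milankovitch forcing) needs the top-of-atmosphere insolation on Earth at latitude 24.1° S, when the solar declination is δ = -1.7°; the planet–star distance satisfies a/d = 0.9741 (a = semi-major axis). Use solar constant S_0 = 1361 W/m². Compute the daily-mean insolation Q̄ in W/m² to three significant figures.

cos h₀ = −tan(-24.1°) tan(-1.700°) = -0.0133, h₀ = 1.5841 rad.
Bracket: h₀ sin ϕ sin δ + cos ϕ cos δ sin h₀ = 1.5841×-0.40833×-0.02967 + 0.91283×0.99956×0.99991 = 0.019192 + 0.912346 = 0.931538.
Inverse-square distance factor (a/d)² = 0.9741² = 0.948871.
Q̄ = (S_0/π) × 0.948871 × [bracket] = (1361/π) × 0.948871 × 0.931538 = 382.9 W/m².

Q̄ ≈ 383 W/m²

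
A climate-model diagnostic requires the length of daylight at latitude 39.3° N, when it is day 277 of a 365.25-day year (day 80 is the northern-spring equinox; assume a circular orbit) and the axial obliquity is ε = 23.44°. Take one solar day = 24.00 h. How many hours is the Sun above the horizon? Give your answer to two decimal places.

11.39 h

Solar longitude: λ_s = 360° × (277 − 80)/365.25 = 194.168°.
sin δ = sin 23.44° × sin 194.168° = -0.09737, so δ = -5.588°.
cos H₀ = −tan φ · tan δ = −tan(+39.3°) × tan(-5.588°) = 0.0801, so H₀ = 1.4906 rad = 85.41°.
Daylight = 2H₀/(2π) × 24.00 h = (1.4906/π) × 24.00 = 11.39 h.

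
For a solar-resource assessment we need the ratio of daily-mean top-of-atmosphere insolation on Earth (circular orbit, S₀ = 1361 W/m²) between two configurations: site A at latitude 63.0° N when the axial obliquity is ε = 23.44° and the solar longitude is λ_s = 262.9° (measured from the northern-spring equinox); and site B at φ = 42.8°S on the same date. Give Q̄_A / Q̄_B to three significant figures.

Q̄_A / Q̄_B ≈ 0.0214

— Configuration A (φ=+63.0°):
Solar declination: sin δ = sin ε · sin λ_s = sin 23.44° × sin 262.9° = -0.39474, so δ = -23.250°.
cos H₀ = −tan(+63.0°) tan(-23.250°) = 0.8432, H₀ = 0.5676 rad.
Bracket: H₀ sin φ sin δ + cos φ cos δ sin H₀ = 0.5676×0.89101×-0.39474 + 0.45399×0.91879×0.53762 = -0.199635 + 0.224253 = 0.024618.
Q̄ = (S₀/π) × [bracket] = (1361/π) × 0.024618 = 10.665 W/m².
— Configuration B (φ=-42.8°):
cos H₀ = −tan(-42.8°) tan(-23.250°) = -0.3978, H₀ = 1.9800 rad.
Bracket: H₀ sin φ sin δ + cos φ cos δ sin H₀ = 1.9800×-0.67944×-0.39474 + 0.73373×0.91879×0.91746 = 0.531040 + 0.618500 = 1.149540.
Q̄ = (S₀/π) × [bracket] = (1361/π) × 1.149540 = 498.00 W/m².
Ratio Q̄_A / Q̄_B = 10.665 / 498.00 = 0.02142.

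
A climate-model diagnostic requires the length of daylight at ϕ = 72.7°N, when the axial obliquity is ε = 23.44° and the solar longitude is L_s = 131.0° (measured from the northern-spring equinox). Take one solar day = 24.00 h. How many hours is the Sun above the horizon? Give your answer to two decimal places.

Solar declination: sin δ = sin ε · sin L_s = sin 23.44° × sin 131.0° = 0.30021, so δ = +17.471°.
Sunrise equation: cos h₀ = −tan ϕ · tan δ = -1.0105 ≤ −1, so the Sun never sets (polar day) and h₀ = π.
Daylight = 2h₀/(2π) × 24.00 h = (3.1416/π) × 24.00 = 24.00 h.

24.00 h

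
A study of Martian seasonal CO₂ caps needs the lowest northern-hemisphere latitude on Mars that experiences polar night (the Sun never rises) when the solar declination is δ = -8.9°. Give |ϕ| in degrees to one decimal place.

|ϕ| = 81.1°

Polar night requires cos h₀ = −tan ϕ tan δ ≥ 1, i.e. tan ϕ tan δ ≤ −1.
The boundary is |tan ϕ| · |tan δ| = 1, so |ϕ| = 90° − |δ| = 90° − 8.9° = 81.1° in the northern hemisphere.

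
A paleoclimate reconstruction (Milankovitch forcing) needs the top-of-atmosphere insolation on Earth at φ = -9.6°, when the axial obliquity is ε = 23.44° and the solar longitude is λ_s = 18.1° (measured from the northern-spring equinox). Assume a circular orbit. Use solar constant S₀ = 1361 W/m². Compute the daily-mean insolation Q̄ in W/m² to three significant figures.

Q̄ ≈ 410 W/m²

Solar declination: sin δ = sin ε · sin λ_s = sin 23.44° × sin 18.1° = 0.12358, so δ = +7.099°.
cos H₀ = −tan(-9.6°) tan(+7.099°) = 0.0211, H₀ = 1.5497 rad.
Bracket: H₀ sin φ sin δ + cos φ cos δ sin H₀ = 1.5497×-0.16677×0.12358 + 0.98600×0.99233×0.99978 = -0.031938 + 0.978222 = 0.946284.
Q̄ = (S₀/π) × [bracket] = (1361/π) × 0.946284 = 409.9 W/m².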